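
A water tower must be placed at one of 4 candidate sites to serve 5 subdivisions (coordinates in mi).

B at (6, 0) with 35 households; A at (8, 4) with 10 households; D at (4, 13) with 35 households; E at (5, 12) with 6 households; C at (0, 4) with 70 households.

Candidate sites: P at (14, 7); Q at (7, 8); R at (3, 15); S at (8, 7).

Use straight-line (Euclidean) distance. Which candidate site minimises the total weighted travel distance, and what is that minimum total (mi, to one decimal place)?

Q, total 1118.7 mi

Total weighted distance at each candidate:
  P (14, 7): total = 1911.3
  Q (7, 8): total = 1118.7
  R (3, 15): total = 1554.2
  S (8, 7): total = 1170.3
Minimum is at Q with total 1118.7 mi.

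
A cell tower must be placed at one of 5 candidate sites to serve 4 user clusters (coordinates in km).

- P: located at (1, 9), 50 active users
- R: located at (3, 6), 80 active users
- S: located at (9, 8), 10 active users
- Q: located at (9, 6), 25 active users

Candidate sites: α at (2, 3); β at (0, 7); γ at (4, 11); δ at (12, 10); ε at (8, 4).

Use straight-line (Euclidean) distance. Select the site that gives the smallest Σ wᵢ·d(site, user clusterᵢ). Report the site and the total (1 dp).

β, total 681.7 km

Total weighted distance at each candidate:
  α (2, 3): total = 833.5
  β (0, 7): total = 681.7
  γ (4, 11): total = 823.3
  δ (12, 10): total = 1501.2
  ε (8, 4): total = 958.1
Minimum is at β with total 681.7 km.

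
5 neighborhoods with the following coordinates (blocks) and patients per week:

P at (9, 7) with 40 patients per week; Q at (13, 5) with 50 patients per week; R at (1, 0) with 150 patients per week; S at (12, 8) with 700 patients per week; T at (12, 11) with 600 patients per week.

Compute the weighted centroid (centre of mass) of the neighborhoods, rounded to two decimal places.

The minimiser of Σwᵢ‖p−pᵢ‖² is the weighted centroid p* = (Σwᵢpᵢ)/(Σwᵢ).
Σwᵢ = 1540.
Σwᵢxᵢ = 40·9 + 50·13 + 150·1 + 700·12 + 600·12 = 16760.
Σwᵢyᵢ = 40·7 + 50·5 + 150·0 + 700·8 + 600·11 = 12730.
x* = 16760/1540 = 10.88, y* = 12730/1540 = 8.27.

(10.88, 8.27)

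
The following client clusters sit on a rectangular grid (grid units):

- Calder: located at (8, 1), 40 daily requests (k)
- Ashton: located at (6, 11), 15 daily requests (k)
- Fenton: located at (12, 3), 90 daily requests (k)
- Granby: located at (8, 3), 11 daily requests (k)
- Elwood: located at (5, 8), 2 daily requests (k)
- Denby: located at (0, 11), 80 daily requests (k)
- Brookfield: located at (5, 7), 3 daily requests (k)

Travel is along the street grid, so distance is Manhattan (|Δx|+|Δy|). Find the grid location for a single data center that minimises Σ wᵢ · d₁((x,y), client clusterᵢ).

(8, 3)

Manhattan distance separates: Σwᵢ(|x−xᵢ|+|y−yᵢ|) = Σwᵢ|x−xᵢ| + Σwᵢ|y−yᵢ|, so x and y are optimised independently as 1-D weighted medians.
Total weight W = 241; half = 120.5.
x-coordinate, sorted with cumulative weight:
  x=0 (Denby, w=80) cum 80
  x=5 (Elwood, w=2) cum 82
  x=5 (Brookfield, w=3) cum 85
  x=6 (Ashton, w=15) cum 100
  x=8 (Calder, w=40) cum 140  ← median
  x=8 (Granby, w=11) cum 151
  x=12 (Fenton, w=90) cum 241
⇒ x* = 8
y-coordinate, sorted with cumulative weight:
  y=1 (Calder, w=40) cum 40
  y=3 (Fenton, w=90) cum 130  ← median
  y=3 (Granby, w=11) cum 141
  y=7 (Brookfield, w=3) cum 144
  y=8 (Elwood, w=2) cum 146
  y=11 (Ashton, w=15) cum 161
  y=11 (Denby, w=80) cum 241
⇒ y* = 3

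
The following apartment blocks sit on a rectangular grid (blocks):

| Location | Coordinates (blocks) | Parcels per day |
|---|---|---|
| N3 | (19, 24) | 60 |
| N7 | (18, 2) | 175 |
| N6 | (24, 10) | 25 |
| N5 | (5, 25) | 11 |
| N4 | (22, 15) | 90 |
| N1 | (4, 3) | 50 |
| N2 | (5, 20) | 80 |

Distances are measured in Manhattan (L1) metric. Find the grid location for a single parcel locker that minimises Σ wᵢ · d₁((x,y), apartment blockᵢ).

Manhattan distance separates: Σwᵢ(|x−xᵢ|+|y−yᵢ|) = Σwᵢ|x−xᵢ| + Σwᵢ|y−yᵢ|, so x and y are optimised independently as 1-D weighted medians.
Total weight W = 491; half = 245.5.
x-coordinate, sorted with cumulative weight:
  x=4 (N1, w=50) cum 50
  x=5 (N5, w=11) cum 61
  x=5 (N2, w=80) cum 141
  x=18 (N7, w=175) cum 316  ← median
  x=19 (N3, w=60) cum 376
  x=22 (N4, w=90) cum 466
  x=24 (N6, w=25) cum 491
⇒ x* = 18
y-coordinate, sorted with cumulative weight:
  y=2 (N7, w=175) cum 175
  y=3 (N1, w=50) cum 225
  y=10 (N6, w=25) cum 250  ← median
  y=15 (N4, w=90) cum 340
  y=20 (N2, w=80) cum 420
  y=24 (N3, w=60) cum 480
  y=25 (N5, w=11) cum 491
⇒ y* = 10

(18, 10)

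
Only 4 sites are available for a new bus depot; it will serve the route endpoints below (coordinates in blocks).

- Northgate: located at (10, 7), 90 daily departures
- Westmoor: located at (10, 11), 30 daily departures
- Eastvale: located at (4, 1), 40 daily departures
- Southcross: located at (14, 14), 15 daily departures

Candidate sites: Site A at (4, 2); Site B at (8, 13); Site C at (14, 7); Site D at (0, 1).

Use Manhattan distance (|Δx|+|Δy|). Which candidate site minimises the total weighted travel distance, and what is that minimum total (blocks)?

Total weighted distance at each candidate:
  Site A (4, 2): total = 1810
  Site B (8, 13): total = 1585
  Site C (14, 7): total = 1345
  Site D (0, 1): total = 2605
Minimum is at Site C with total 1345 blocks.

Site C, total 1345 blocks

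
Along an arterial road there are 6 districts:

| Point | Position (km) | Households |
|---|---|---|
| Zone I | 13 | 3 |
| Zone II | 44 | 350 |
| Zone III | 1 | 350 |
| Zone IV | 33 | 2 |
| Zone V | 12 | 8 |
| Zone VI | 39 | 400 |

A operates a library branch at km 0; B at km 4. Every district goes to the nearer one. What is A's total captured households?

350

The indifferent point is the midpoint (0+4)/2 = 2; districts left of it (closer to A at 0) go to A, those right go to B.
  Zone III at 1 (w=350) → A
  Zone V at 12 (w=8) → B
  Zone I at 13 (w=3) → B
  Zone IV at 33 (w=2) → B
  Zone VI at 39 (w=400) → B
  Zone II at 44 (w=350) → B
A captures 350; B captures 763.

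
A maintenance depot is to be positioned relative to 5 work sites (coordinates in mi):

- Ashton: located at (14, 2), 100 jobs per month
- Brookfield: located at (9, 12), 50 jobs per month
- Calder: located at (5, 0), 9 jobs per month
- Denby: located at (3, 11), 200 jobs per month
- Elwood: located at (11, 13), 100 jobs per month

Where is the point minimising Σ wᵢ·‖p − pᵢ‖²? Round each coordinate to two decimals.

(7.83, 9.37)

The minimiser of Σwᵢ‖p−pᵢ‖² is the weighted centroid p* = (Σwᵢpᵢ)/(Σwᵢ).
Σwᵢ = 459.
Σwᵢxᵢ = 100·14 + 50·9 + 9·5 + 200·3 + 100·11 = 3595.
Σwᵢyᵢ = 100·2 + 50·12 + 9·0 + 200·11 + 100·13 = 4300.
x* = 3595/459 = 7.83, y* = 4300/459 = 9.37.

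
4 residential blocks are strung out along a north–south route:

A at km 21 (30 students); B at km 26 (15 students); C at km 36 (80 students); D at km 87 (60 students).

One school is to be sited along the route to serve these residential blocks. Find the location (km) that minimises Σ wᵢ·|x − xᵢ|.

x = 36

For a sum of weighted absolute distances on a line, the optimum is the weighted median (not the mean). Total weight W = 185; half-weight = 92.5.
Sort by position and accumulate weight:
  km 21 (A, w=30) → cum 30
  km 26 (B, w=15) → cum 45
  km 36 (C, w=80) → cum 125  ≥ 92.5 → median here
  km 87 (D, w=60) → cum 185
Optimal location: km 36.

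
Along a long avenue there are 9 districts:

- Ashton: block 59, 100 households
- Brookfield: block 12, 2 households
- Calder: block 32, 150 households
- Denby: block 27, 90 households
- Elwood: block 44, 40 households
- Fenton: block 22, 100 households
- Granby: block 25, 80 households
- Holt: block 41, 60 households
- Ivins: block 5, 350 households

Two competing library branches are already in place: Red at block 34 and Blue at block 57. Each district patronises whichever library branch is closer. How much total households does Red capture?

872

The indifferent point is the midpoint (34+57)/2 = 45.5; districts left of it (closer to Red at 34) go to Red, those right go to Blue.
  Ivins at 5 (w=350) → Red
  Brookfield at 12 (w=2) → Red
  Fenton at 22 (w=100) → Red
  Granby at 25 (w=80) → Red
  Denby at 27 (w=90) → Red
  Calder at 32 (w=150) → Red
  Holt at 41 (w=60) → Red
  Elwood at 44 (w=40) → Red
  Ashton at 59 (w=100) → Blue
Red captures 872; Blue captures 100.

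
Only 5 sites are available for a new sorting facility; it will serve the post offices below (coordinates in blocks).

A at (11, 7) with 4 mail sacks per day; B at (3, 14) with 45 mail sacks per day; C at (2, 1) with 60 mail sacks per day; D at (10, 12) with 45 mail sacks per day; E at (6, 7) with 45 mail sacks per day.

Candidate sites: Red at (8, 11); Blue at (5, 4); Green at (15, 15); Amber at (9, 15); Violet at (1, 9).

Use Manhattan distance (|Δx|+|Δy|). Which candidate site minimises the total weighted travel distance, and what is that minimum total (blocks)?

Total weighted distance at each candidate:
  Red (8, 11): total = 1753
  Blue (5, 4): total = 1701
  Green (15, 15): total = 3378
  Amber (9, 15): total = 2290
  Violet (1, 9): total = 1758
Minimum is at Blue with total 1701 blocks.

Blue, total 1701 blocks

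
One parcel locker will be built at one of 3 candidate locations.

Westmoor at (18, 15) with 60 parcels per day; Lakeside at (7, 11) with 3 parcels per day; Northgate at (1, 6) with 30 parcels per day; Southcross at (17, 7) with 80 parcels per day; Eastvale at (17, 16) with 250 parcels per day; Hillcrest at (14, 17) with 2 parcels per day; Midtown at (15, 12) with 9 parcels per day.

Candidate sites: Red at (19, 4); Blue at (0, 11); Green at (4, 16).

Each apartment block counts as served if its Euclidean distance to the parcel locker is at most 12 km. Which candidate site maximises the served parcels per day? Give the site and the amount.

Red, covering 149

Coverage radius r = 12 km; a point is covered iff (Δx)²+(Δy)² ≤ 12² = 144.
  Red (19, 4): covers {Westmoor, Southcross, Midtown} → 149
  Blue (0, 11): covers {Lakeside, Northgate} → 33
  Green (4, 16): covers {Lakeside, Northgate, Hillcrest, Midtown} → 44
Maximum coverage at Red: 149 parcels per day.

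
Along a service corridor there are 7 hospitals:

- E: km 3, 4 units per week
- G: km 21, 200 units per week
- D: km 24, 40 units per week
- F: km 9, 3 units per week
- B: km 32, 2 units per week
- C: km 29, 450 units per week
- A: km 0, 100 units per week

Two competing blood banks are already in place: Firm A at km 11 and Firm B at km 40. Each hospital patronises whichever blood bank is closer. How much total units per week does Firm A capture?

The indifferent point is the midpoint (11+40)/2 = 25.5; hospitals left of it (closer to Firm A at 11) go to Firm A, those right go to Firm B.
  A at 0 (w=100) → Firm A
  E at 3 (w=4) → Firm A
  F at 9 (w=3) → Firm A
  G at 21 (w=200) → Firm A
  D at 24 (w=40) → Firm A
  C at 29 (w=450) → Firm B
  B at 32 (w=2) → Firm B
Firm A captures 347; Firm B captures 452.

347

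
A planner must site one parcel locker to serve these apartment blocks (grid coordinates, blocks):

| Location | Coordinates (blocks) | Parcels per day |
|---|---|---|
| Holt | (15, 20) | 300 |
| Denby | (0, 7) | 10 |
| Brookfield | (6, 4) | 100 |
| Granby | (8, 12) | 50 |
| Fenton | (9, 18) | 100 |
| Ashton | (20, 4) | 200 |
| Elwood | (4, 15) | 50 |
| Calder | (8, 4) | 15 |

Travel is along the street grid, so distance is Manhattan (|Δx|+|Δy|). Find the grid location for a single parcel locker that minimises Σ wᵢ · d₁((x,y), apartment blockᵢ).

Manhattan distance separates: Σwᵢ(|x−xᵢ|+|y−yᵢ|) = Σwᵢ|x−xᵢ| + Σwᵢ|y−yᵢ|, so x and y are optimised independently as 1-D weighted medians.
Total weight W = 825; half = 412.5.
x-coordinate, sorted with cumulative weight:
  x=0 (Denby, w=10) cum 10
  x=4 (Elwood, w=50) cum 60
  x=6 (Brookfield, w=100) cum 160
  x=8 (Granby, w=50) cum 210
  x=8 (Calder, w=15) cum 225
  x=9 (Fenton, w=100) cum 325
  x=15 (Holt, w=300) cum 625  ← median
  x=20 (Ashton, w=200) cum 825
⇒ x* = 15
y-coordinate, sorted with cumulative weight:
  y=4 (Brookfield, w=100) cum 100
  y=4 (Ashton, w=200) cum 300
  y=4 (Calder, w=15) cum 315
  y=7 (Denby, w=10) cum 325
  y=12 (Granby, w=50) cum 375
  y=15 (Elwood, w=50) cum 425  ← median
  y=18 (Fenton, w=100) cum 525
  y=20 (Holt, w=300) cum 825
⇒ y* = 15

(15, 15)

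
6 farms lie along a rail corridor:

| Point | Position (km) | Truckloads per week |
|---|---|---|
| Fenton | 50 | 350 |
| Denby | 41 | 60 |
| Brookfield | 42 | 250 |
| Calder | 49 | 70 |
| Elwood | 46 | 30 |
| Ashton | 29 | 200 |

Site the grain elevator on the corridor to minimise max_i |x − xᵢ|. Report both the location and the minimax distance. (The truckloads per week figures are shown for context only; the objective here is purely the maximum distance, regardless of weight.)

location 39.5, max distance 10.5

The 1-center on a line is the midpoint of the two extreme points: leftmost at 29, rightmost at 50.
Optimal location = (29 + 50)/2 = 39.5; maximum distance = (50 − 29)/2 = 10.5.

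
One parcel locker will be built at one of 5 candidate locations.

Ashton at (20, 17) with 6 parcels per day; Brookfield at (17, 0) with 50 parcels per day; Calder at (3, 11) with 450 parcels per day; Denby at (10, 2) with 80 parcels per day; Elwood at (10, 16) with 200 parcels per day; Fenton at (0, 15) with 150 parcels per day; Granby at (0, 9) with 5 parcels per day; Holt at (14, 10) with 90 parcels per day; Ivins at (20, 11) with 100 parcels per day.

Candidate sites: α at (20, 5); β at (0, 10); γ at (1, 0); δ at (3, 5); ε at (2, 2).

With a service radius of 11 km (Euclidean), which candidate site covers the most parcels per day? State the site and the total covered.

δ, covering 685

Coverage radius r = 11 km; a point is covered iff (Δx)²+(Δy)² ≤ 11² = 121.
  α (20, 5): covers {Brookfield, Denby, Holt, Ivins} → 320
  β (0, 10): covers {Calder, Fenton, Granby} → 605
  γ (1, 0): covers {Denby, Granby} → 85
  δ (3, 5): covers {Calder, Denby, Fenton, Granby} → 685
  ε (2, 2): covers {Calder, Denby, Granby} → 535
Maximum coverage at δ: 685 parcels per day.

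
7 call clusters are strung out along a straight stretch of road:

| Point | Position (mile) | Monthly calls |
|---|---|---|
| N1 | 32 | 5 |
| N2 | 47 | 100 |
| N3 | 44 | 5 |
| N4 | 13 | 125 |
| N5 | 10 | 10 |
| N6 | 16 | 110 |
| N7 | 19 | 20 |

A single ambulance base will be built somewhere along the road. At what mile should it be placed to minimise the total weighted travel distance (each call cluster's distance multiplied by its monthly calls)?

For a sum of weighted absolute distances on a line, the optimum is the weighted median (not the mean). Total weight W = 375; half-weight = 187.5.
Sort by position and accumulate weight:
  mile 10 (N5, w=10) → cum 10
  mile 13 (N4, w=125) → cum 135
  mile 16 (N6, w=110) → cum 245  ≥ 187.5 → median here
  mile 19 (N7, w=20) → cum 265
  mile 32 (N1, w=5) → cum 270
  mile 44 (N3, w=5) → cum 275
  mile 47 (N2, w=100) → cum 375
Optimal location: mile 16.

x = 16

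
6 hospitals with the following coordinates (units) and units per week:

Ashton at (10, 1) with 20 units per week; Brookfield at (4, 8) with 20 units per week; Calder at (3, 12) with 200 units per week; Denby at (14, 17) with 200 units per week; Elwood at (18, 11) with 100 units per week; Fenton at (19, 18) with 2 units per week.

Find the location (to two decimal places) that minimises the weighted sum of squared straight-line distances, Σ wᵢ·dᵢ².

The minimiser of Σwᵢ‖p−pᵢ‖² is the weighted centroid p* = (Σwᵢpᵢ)/(Σwᵢ).
Σwᵢ = 542.
Σwᵢxᵢ = 20·10 + 20·4 + 200·3 + 200·14 + 100·18 + 2·19 = 5518.
Σwᵢyᵢ = 20·1 + 20·8 + 200·12 + 200·17 + 100·11 + 2·18 = 7116.
x* = 5518/542 = 10.18, y* = 7116/542 = 13.13.

(10.18, 13.13)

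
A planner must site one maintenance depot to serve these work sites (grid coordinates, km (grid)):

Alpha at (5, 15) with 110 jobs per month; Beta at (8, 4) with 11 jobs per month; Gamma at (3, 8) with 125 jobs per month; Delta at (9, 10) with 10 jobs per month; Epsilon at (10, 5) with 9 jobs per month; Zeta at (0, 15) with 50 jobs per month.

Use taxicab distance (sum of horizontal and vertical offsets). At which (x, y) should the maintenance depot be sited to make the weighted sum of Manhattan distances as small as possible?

Manhattan distance separates: Σwᵢ(|x−xᵢ|+|y−yᵢ|) = Σwᵢ|x−xᵢ| + Σwᵢ|y−yᵢ|, so x and y are optimised independently as 1-D weighted medians.
Total weight W = 315; half = 157.5.
x-coordinate, sorted with cumulative weight:
  x=0 (Zeta, w=50) cum 50
  x=3 (Gamma, w=125) cum 175  ← median
  x=5 (Alpha, w=110) cum 285
  x=8 (Beta, w=11) cum 296
  x=9 (Delta, w=10) cum 306
  x=10 (Epsilon, w=9) cum 315
⇒ x* = 3
y-coordinate, sorted with cumulative weight:
  y=4 (Beta, w=11) cum 11
  y=5 (Epsilon, w=9) cum 20
  y=8 (Gamma, w=125) cum 145
  y=10 (Delta, w=10) cum 155
  y=15 (Alpha, w=110) cum 265  ← median
  y=15 (Zeta, w=50) cum 315
⇒ y* = 15

(3, 15)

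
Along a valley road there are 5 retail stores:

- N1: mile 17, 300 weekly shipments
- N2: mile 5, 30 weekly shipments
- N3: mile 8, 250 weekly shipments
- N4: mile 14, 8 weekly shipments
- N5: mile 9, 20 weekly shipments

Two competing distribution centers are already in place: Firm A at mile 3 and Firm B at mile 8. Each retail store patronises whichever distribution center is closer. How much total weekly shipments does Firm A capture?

The indifferent point is the midpoint (3+8)/2 = 5.5; retail stores left of it (closer to Firm A at 3) go to Firm A, those right go to Firm B.
  N2 at 5 (w=30) → Firm A
  N3 at 8 (w=250) → Firm B
  N5 at 9 (w=20) → Firm B
  N4 at 14 (w=8) → Firm B
  N1 at 17 (w=300) → Firm B
Firm A captures 30; Firm B captures 578.

30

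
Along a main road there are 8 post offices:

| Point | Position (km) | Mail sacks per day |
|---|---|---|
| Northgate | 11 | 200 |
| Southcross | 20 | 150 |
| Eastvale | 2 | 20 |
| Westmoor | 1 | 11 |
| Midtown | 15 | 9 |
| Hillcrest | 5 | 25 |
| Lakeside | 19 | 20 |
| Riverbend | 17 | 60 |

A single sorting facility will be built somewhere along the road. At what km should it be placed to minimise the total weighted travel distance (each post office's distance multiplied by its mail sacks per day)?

For a sum of weighted absolute distances on a line, the optimum is the weighted median (not the mean). Total weight W = 495; half-weight = 247.5.
Sort by position and accumulate weight:
  km 1 (Westmoor, w=11) → cum 11
  km 2 (Eastvale, w=20) → cum 31
  km 5 (Hillcrest, w=25) → cum 56
  km 11 (Northgate, w=200) → cum 256  ≥ 247.5 → median here
  km 15 (Midtown, w=9) → cum 265
  km 17 (Riverbend, w=60) → cum 325
  km 19 (Lakeside, w=20) → cum 345
  km 20 (Southcross, w=150) → cum 495
Optimal location: km 11.

x = 11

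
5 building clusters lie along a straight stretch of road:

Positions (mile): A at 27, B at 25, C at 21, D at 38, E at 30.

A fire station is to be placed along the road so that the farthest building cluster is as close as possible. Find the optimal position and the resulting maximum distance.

location 29.5, max distance 8.5

The 1-center on a line is the midpoint of the two extreme points: leftmost at 21, rightmost at 38.
Optimal location = (21 + 38)/2 = 29.5; maximum distance = (38 − 21)/2 = 8.5.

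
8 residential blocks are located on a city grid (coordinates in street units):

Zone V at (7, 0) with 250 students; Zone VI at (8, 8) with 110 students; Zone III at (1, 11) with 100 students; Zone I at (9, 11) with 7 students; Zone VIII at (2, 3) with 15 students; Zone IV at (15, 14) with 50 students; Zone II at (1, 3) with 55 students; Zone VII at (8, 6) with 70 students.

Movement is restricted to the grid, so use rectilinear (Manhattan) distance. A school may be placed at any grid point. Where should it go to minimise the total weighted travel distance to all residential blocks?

(7, 6)

Manhattan distance separates: Σwᵢ(|x−xᵢ|+|y−yᵢ|) = Σwᵢ|x−xᵢ| + Σwᵢ|y−yᵢ|, so x and y are optimised independently as 1-D weighted medians.
Total weight W = 657; half = 328.5.
x-coordinate, sorted with cumulative weight:
  x=1 (Zone III, w=100) cum 100
  x=1 (Zone II, w=55) cum 155
  x=2 (Zone VIII, w=15) cum 170
  x=7 (Zone V, w=250) cum 420  ← median
  x=8 (Zone VI, w=110) cum 530
  x=8 (Zone VII, w=70) cum 600
  x=9 (Zone I, w=7) cum 607
  x=15 (Zone IV, w=50) cum 657
⇒ x* = 7
y-coordinate, sorted with cumulative weight:
  y=0 (Zone V, w=250) cum 250
  y=3 (Zone VIII, w=15) cum 265
  y=3 (Zone II, w=55) cum 320
  y=6 (Zone VII, w=70) cum 390  ← median
  y=8 (Zone VI, w=110) cum 500
  y=11 (Zone III, w=100) cum 600
  y=11 (Zone I, w=7) cum 607
  y=14 (Zone IV, w=50) cum 657
⇒ y* = 6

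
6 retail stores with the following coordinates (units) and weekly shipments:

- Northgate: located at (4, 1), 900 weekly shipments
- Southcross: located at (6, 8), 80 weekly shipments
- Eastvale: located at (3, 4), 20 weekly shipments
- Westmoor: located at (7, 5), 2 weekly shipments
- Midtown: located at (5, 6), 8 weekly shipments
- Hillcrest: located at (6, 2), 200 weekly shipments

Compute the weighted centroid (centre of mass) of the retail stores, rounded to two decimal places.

The minimiser of Σwᵢ‖p−pᵢ‖² is the weighted centroid p* = (Σwᵢpᵢ)/(Σwᵢ).
Σwᵢ = 1210.
Σwᵢxᵢ = 900·4 + 80·6 + 20·3 + 2·7 + 8·5 + 200·6 = 5394.
Σwᵢyᵢ = 900·1 + 80·8 + 20·4 + 2·5 + 8·6 + 200·2 = 2078.
x* = 5394/1210 = 4.46, y* = 2078/1210 = 1.72.

(4.46, 1.72)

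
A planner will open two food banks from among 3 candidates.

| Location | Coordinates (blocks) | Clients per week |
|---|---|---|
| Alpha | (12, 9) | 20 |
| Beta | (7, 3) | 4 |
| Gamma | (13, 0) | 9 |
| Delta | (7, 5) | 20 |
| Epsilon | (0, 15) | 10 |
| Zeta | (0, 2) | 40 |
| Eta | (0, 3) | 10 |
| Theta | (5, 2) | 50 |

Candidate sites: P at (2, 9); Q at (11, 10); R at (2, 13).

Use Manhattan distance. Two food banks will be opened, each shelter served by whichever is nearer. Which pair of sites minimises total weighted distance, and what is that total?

{P, Q}, total 1392

Evaluate every pair (each demand assigned to the nearer of the two):
  {P, Q}: total = 1392
  {P, R}: total = 1584
  {Q, R}: total = 1752
Best pair: {P, Q} with total 1392.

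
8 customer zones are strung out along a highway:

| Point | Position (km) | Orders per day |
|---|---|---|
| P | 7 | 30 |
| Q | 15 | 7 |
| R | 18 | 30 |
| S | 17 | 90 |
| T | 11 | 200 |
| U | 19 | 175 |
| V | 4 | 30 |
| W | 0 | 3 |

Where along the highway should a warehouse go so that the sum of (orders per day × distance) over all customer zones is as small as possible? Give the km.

For a sum of weighted absolute distances on a line, the optimum is the weighted median (not the mean). Total weight W = 565; half-weight = 282.5.
Sort by position and accumulate weight:
  km 0 (W, w=3) → cum 3
  km 4 (V, w=30) → cum 33
  km 7 (P, w=30) → cum 63
  km 11 (T, w=200) → cum 263
  km 15 (Q, w=7) → cum 270
  km 17 (S, w=90) → cum 360  ≥ 282.5 → median here
  km 18 (R, w=30) → cum 390
  km 19 (U, w=175) → cum 565
Optimal location: km 17.

x = 17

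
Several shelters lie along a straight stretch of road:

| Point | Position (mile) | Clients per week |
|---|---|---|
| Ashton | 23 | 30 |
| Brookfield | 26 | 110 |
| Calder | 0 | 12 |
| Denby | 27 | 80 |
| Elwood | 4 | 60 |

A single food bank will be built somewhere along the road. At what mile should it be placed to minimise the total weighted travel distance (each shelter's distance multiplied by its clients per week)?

For a sum of weighted absolute distances on a line, the optimum is the weighted median (not the mean). Total weight W = 292; half-weight = 146.
Sort by position and accumulate weight:
  mile 0 (Calder, w=12) → cum 12
  mile 4 (Elwood, w=60) → cum 72
  mile 23 (Ashton, w=30) → cum 102
  mile 26 (Brookfield, w=110) → cum 212  ≥ 146 → median here
  mile 27 (Denby, w=80) → cum 292
Optimal location: mile 26.

x = 26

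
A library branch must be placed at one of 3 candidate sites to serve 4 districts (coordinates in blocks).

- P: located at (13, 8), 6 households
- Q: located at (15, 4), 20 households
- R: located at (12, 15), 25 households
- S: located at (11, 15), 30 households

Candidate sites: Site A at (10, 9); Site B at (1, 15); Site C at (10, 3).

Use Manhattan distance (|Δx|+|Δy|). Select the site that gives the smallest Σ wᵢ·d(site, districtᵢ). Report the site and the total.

Total weighted distance at each candidate:
  Site A (10, 9): total = 634
  Site B (1, 15): total = 1189
  Site C (10, 3): total = 908
Minimum is at Site A with total 634 blocks.

Site A, total 634 blocks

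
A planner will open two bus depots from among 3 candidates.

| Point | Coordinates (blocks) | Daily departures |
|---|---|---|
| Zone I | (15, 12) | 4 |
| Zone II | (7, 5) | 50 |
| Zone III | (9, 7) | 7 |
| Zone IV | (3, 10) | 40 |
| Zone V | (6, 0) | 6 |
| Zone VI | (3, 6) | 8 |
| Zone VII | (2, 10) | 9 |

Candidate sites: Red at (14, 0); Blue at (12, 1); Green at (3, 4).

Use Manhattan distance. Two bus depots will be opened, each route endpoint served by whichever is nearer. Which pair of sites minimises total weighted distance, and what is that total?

Evaluate every pair (each demand assigned to the nearer of the two):
  {Red, Green}: total = 726
  {Blue, Green}: total = 730
  {Red, Blue}: total = 1610
Best pair: {Red, Green} with total 726.

{Red, Green}, total 726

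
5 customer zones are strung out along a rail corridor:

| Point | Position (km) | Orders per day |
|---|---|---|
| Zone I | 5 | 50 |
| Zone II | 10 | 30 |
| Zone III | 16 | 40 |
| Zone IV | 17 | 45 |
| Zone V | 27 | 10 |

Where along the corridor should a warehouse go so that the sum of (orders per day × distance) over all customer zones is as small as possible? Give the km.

x = 16

For a sum of weighted absolute distances on a line, the optimum is the weighted median (not the mean). Total weight W = 175; half-weight = 87.5.
Sort by position and accumulate weight:
  km 5 (Zone I, w=50) → cum 50
  km 10 (Zone II, w=30) → cum 80
  km 16 (Zone III, w=40) → cum 120  ≥ 87.5 → median here
  km 17 (Zone IV, w=45) → cum 165
  km 27 (Zone V, w=10) → cum 175
Optimal location: km 16.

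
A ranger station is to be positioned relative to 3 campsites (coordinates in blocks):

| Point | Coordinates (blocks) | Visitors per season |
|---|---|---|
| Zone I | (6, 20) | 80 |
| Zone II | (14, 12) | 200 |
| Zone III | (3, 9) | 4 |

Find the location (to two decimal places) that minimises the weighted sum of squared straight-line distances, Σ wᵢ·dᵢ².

(11.59, 14.21)

The minimiser of Σwᵢ‖p−pᵢ‖² is the weighted centroid p* = (Σwᵢpᵢ)/(Σwᵢ).
Σwᵢ = 284.
Σwᵢxᵢ = 80·6 + 200·14 + 4·3 = 3292.
Σwᵢyᵢ = 80·20 + 200·12 + 4·9 = 4036.
x* = 3292/284 = 11.59, y* = 4036/284 = 14.21.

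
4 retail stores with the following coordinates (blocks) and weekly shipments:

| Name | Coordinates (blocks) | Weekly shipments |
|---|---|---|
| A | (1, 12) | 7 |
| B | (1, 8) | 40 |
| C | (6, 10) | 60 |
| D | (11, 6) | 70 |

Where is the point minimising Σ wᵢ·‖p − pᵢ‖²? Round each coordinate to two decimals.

(6.65, 8.05)

The minimiser of Σwᵢ‖p−pᵢ‖² is the weighted centroid p* = (Σwᵢpᵢ)/(Σwᵢ).
Σwᵢ = 177.
Σwᵢxᵢ = 7·1 + 40·1 + 60·6 + 70·11 = 1177.
Σwᵢyᵢ = 7·12 + 40·8 + 60·10 + 70·6 = 1424.
x* = 1177/177 = 6.65, y* = 1424/177 = 8.05.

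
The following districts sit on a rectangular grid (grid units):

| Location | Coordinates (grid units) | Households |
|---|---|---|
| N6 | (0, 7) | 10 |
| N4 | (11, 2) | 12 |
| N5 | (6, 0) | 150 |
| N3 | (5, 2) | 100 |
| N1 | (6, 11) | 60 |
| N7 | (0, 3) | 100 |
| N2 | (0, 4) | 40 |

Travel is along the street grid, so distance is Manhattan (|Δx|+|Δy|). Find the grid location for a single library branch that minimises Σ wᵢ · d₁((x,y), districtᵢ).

Manhattan distance separates: Σwᵢ(|x−xᵢ|+|y−yᵢ|) = Σwᵢ|x−xᵢ| + Σwᵢ|y−yᵢ|, so x and y are optimised independently as 1-D weighted medians.
Total weight W = 472; half = 236.
x-coordinate, sorted with cumulative weight:
  x=0 (N6, w=10) cum 10
  x=0 (N7, w=100) cum 110
  x=0 (N2, w=40) cum 150
  x=5 (N3, w=100) cum 250  ← median
  x=6 (N5, w=150) cum 400
  x=6 (N1, w=60) cum 460
  x=11 (N4, w=12) cum 472
⇒ x* = 5
y-coordinate, sorted with cumulative weight:
  y=0 (N5, w=150) cum 150
  y=2 (N4, w=12) cum 162
  y=2 (N3, w=100) cum 262  ← median
  y=3 (N7, w=100) cum 362
  y=4 (N2, w=40) cum 402
  y=7 (N6, w=10) cum 412
  y=11 (N1, w=60) cum 472
⇒ y* = 2

(5, 2)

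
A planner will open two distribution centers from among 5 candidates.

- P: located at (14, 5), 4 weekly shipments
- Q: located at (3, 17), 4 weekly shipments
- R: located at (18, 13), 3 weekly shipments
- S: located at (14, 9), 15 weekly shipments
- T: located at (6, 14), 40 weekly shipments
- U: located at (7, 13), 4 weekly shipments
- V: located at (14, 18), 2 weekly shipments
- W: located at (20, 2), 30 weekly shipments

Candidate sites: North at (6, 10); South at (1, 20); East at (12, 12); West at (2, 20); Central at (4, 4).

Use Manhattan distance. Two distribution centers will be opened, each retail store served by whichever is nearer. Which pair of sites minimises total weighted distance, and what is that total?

{North, East}, total 904

Evaluate every pair (each demand assigned to the nearer of the two):
  {North, East}: total = 904
  {North, Central}: total = 1012
  {East, West}: total = 1048
  {South, East}: total = 1052
  {East, Central}: total = 1088
  {North, West}: total = 1112
  {North, South}: total = 1118
  {West, Central}: total = 1370
  {South, Central}: total = 1416
  {South, West}: total = 2094
Best pair: {North, East} with total 904.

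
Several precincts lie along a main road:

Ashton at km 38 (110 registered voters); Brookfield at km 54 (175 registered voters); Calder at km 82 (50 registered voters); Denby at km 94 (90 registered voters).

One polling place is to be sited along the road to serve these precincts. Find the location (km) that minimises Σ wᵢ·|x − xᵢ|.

For a sum of weighted absolute distances on a line, the optimum is the weighted median (not the mean). Total weight W = 425; half-weight = 212.5.
Sort by position and accumulate weight:
  km 38 (Ashton, w=110) → cum 110
  km 54 (Brookfield, w=175) → cum 285  ≥ 212.5 → median here
  km 82 (Calder, w=50) → cum 335
  km 94 (Denby, w=90) → cum 425
Optimal location: km 54.

x = 54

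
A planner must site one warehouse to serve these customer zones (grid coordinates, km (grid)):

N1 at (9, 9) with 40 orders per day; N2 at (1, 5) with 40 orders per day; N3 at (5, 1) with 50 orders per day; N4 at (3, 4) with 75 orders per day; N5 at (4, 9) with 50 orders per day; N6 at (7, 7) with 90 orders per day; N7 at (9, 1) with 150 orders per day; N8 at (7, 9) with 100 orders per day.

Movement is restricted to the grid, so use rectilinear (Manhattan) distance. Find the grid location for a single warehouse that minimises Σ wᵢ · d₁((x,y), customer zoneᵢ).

Manhattan distance separates: Σwᵢ(|x−xᵢ|+|y−yᵢ|) = Σwᵢ|x−xᵢ| + Σwᵢ|y−yᵢ|, so x and y are optimised independently as 1-D weighted medians.
Total weight W = 595; half = 297.5.
x-coordinate, sorted with cumulative weight:
  x=1 (N2, w=40) cum 40
  x=3 (N4, w=75) cum 115
  x=4 (N5, w=50) cum 165
  x=5 (N3, w=50) cum 215
  x=7 (N6, w=90) cum 305  ← median
  x=7 (N8, w=100) cum 405
  x=9 (N1, w=40) cum 445
  x=9 (N7, w=150) cum 595
⇒ x* = 7
y-coordinate, sorted with cumulative weight:
  y=1 (N3, w=50) cum 50
  y=1 (N7, w=150) cum 200
  y=4 (N4, w=75) cum 275
  y=5 (N2, w=40) cum 315  ← median
  y=7 (N6, w=90) cum 405
  y=9 (N1, w=40) cum 445
  y=9 (N5, w=50) cum 495
  y=9 (N8, w=100) cum 595
⇒ y* = 5

(7, 5)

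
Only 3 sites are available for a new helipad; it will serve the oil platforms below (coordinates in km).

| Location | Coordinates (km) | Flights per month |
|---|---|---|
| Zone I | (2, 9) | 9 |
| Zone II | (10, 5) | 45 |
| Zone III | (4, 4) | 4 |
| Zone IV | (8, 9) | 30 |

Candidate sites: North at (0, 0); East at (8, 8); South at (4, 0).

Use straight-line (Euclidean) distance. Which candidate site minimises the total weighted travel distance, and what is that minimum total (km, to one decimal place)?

East, total 269.6 km

Total weighted distance at each candidate:
  North (0, 0): total = 970.0
  East (8, 8): total = 269.6
  South (4, 0): total = 745.9
Minimum is at East with total 269.6 km.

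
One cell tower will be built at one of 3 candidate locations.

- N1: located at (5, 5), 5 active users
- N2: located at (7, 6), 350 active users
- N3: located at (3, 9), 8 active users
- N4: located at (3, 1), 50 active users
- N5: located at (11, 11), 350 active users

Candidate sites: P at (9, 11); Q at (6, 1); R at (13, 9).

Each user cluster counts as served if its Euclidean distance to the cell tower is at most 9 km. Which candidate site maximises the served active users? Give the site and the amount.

P, covering 713

Coverage radius r = 9 km; a point is covered iff (Δx)²+(Δy)² ≤ 9² = 81.
  P (9, 11): covers {N1, N2, N3, N5} → 713
  Q (6, 1): covers {N1, N2, N3, N4} → 413
  R (13, 9): covers {N1, N2, N5} → 705
Maximum coverage at P: 713 active users.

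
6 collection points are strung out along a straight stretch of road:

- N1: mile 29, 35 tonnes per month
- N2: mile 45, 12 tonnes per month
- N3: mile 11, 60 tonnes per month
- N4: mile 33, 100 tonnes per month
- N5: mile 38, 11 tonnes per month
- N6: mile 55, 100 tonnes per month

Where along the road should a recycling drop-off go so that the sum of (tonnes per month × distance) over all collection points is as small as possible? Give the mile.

For a sum of weighted absolute distances on a line, the optimum is the weighted median (not the mean). Total weight W = 318; half-weight = 159.
Sort by position and accumulate weight:
  mile 11 (N3, w=60) → cum 60
  mile 29 (N1, w=35) → cum 95
  mile 33 (N4, w=100) → cum 195  ≥ 159 → median here
  mile 38 (N5, w=11) → cum 206
  mile 45 (N2, w=12) → cum 218
  mile 55 (N6, w=100) → cum 318
Optimal location: mile 33.

x = 33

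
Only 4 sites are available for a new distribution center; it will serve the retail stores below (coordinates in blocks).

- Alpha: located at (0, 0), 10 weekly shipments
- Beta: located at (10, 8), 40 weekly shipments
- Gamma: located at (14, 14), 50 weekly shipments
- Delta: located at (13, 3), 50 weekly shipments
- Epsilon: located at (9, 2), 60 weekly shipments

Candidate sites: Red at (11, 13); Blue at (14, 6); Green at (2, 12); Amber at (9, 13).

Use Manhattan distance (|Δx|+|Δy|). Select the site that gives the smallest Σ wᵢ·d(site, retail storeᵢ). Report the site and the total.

Total weighted distance at each candidate:
  Red (11, 13): total = 2060
  Blue (14, 6): total = 1580
  Green (2, 12): total = 3340
  Amber (9, 13): total = 2120
Minimum is at Blue with total 1580 blocks.

Blue, total 1580 blocks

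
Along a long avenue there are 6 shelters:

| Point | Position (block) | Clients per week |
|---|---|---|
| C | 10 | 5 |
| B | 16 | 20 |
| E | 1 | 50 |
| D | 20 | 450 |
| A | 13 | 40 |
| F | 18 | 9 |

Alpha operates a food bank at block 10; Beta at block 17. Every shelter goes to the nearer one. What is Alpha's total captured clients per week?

The indifferent point is the midpoint (10+17)/2 = 13.5; shelters left of it (closer to Alpha at 10) go to Alpha, those right go to Beta.
  E at 1 (w=50) → Alpha
  C at 10 (w=5) → Alpha
  A at 13 (w=40) → Alpha
  B at 16 (w=20) → Beta
  F at 18 (w=9) → Beta
  D at 20 (w=450) → Beta
Alpha captures 95; Beta captures 479.

95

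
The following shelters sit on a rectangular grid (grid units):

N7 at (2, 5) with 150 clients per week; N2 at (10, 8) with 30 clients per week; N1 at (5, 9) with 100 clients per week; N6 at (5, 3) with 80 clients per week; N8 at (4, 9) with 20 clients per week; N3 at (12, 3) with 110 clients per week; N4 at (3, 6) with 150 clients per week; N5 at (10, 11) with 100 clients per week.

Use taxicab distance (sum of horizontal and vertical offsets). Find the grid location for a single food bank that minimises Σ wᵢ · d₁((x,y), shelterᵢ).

(5, 6)

Manhattan distance separates: Σwᵢ(|x−xᵢ|+|y−yᵢ|) = Σwᵢ|x−xᵢ| + Σwᵢ|y−yᵢ|, so x and y are optimised independently as 1-D weighted medians.
Total weight W = 740; half = 370.
x-coordinate, sorted with cumulative weight:
  x=2 (N7, w=150) cum 150
  x=3 (N4, w=150) cum 300
  x=4 (N8, w=20) cum 320
  x=5 (N1, w=100) cum 420  ← median
  x=5 (N6, w=80) cum 500
  x=10 (N2, w=30) cum 530
  x=10 (N5, w=100) cum 630
  x=12 (N3, w=110) cum 740
⇒ x* = 5
y-coordinate, sorted with cumulative weight:
  y=3 (N6, w=80) cum 80
  y=3 (N3, w=110) cum 190
  y=5 (N7, w=150) cum 340
  y=6 (N4, w=150) cum 490  ← median
  y=8 (N2, w=30) cum 520
  y=9 (N1, w=100) cum 620
  y=9 (N8, w=20) cum 640
  y=11 (N5, w=100) cum 740
⇒ y* = 6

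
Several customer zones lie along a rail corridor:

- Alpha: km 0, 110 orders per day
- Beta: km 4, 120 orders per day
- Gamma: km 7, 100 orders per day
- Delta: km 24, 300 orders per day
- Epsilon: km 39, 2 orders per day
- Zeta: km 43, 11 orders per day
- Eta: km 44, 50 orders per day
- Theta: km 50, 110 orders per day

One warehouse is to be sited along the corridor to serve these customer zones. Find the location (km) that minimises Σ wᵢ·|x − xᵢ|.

x = 24

For a sum of weighted absolute distances on a line, the optimum is the weighted median (not the mean). Total weight W = 803; half-weight = 401.5.
Sort by position and accumulate weight:
  km 0 (Alpha, w=110) → cum 110
  km 4 (Beta, w=120) → cum 230
  km 7 (Gamma, w=100) → cum 330
  km 24 (Delta, w=300) → cum 630  ≥ 401.5 → median here
  km 39 (Epsilon, w=2) → cum 632
  km 43 (Zeta, w=11) → cum 643
  km 44 (Eta, w=50) → cum 693
  km 50 (Theta, w=110) → cum 803
Optimal location: km 24.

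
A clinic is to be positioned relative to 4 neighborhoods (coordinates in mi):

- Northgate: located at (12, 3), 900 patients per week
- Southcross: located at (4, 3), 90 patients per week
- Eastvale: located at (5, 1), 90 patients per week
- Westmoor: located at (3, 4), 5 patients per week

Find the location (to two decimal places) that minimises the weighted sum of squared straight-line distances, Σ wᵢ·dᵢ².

(10.71, 2.84)

The minimiser of Σwᵢ‖p−pᵢ‖² is the weighted centroid p* = (Σwᵢpᵢ)/(Σwᵢ).
Σwᵢ = 1085.
Σwᵢxᵢ = 900·12 + 90·4 + 90·5 + 5·3 = 11625.
Σwᵢyᵢ = 900·3 + 90·3 + 90·1 + 5·4 = 3080.
x* = 11625/1085 = 10.71, y* = 3080/1085 = 2.84.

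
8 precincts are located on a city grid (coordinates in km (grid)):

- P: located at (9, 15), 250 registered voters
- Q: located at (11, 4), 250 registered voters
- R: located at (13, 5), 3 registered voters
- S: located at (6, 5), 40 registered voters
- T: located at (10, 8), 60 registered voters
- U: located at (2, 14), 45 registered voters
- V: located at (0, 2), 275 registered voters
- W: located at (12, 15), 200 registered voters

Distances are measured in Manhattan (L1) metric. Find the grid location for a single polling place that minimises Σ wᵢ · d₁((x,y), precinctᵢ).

(9, 5)

Manhattan distance separates: Σwᵢ(|x−xᵢ|+|y−yᵢ|) = Σwᵢ|x−xᵢ| + Σwᵢ|y−yᵢ|, so x and y are optimised independently as 1-D weighted medians.
Total weight W = 1123; half = 561.5.
x-coordinate, sorted with cumulative weight:
  x=0 (V, w=275) cum 275
  x=2 (U, w=45) cum 320
  x=6 (S, w=40) cum 360
  x=9 (P, w=250) cum 610  ← median
  x=10 (T, w=60) cum 670
  x=11 (Q, w=250) cum 920
  x=12 (W, w=200) cum 1120
  x=13 (R, w=3) cum 1123
⇒ x* = 9
y-coordinate, sorted with cumulative weight:
  y=2 (V, w=275) cum 275
  y=4 (Q, w=250) cum 525
  y=5 (R, w=3) cum 528
  y=5 (S, w=40) cum 568  ← median
  y=8 (T, w=60) cum 628
  y=14 (U, w=45) cum 673
  y=15 (P, w=250) cum 923
  y=15 (W, w=200) cum 1123
⇒ y* = 5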